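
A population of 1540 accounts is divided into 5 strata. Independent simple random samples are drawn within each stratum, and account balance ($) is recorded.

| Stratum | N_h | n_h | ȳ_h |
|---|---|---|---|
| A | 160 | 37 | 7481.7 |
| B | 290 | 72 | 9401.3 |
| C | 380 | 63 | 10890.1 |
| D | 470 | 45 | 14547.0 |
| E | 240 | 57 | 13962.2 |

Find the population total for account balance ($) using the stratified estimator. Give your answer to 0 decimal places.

τ̂_st = Σ N_h ȳ_h = 160·7481.7 + 290·9401.3 + 380·10890.1 + 470·14547.0 + 240·13962.2 = 18249705

τ̂_st ≈ 18249705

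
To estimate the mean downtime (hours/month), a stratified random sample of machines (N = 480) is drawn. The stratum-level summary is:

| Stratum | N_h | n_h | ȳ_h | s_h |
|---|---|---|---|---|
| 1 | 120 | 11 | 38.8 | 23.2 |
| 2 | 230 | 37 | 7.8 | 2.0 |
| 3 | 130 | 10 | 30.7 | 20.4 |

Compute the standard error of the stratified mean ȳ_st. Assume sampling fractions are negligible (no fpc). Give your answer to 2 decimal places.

V̂(ȳ_st) = Σ W_h² s_h²/n_h, with W_h = N_h/N and N = 480:
  stratum 1: (120/480)²·23.2²/11 = 3.05818
  stratum 2: (230/480)²·2.0²/37 = 0.0248217
  stratum 3: (130/480)²·20.4²/10 = 3.05256
V̂(ȳ_st) = 6.13557
SE(ȳ_st) = √6.13557 = 2.47701

SE(ȳ_st) ≈ 2.48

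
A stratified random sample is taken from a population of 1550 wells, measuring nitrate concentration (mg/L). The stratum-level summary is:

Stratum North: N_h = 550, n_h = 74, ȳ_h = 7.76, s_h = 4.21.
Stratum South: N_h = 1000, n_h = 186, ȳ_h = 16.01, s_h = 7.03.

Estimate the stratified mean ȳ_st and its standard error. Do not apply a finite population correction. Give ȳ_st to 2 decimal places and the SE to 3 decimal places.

ȳ_st ≈ 13.08, SE ≈ 0.375

ȳ_st = Σ W_h ȳ_h = (550·7.76 + 1000·16.01)/1550 = 13.08258
V̂(ȳ_st) = Σ W_h² s_h²/n_h, with W_h = N_h/N and N = 1550:
  stratum North: (550/1550)²·4.21²/74 = 0.0301574
  stratum South: (1000/1550)²·7.03²/186 = 0.110595
V̂(ȳ_st) = 0.140752
SE(ȳ_st) = √0.140752 = 0.375169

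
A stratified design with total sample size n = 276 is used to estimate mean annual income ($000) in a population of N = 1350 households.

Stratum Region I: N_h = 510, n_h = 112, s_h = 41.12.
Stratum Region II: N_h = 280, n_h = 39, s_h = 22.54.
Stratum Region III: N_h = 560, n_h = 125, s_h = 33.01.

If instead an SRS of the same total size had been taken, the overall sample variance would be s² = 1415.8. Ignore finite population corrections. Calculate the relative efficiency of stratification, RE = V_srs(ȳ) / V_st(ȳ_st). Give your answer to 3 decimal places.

RE ≈ 1.217

V̂(ȳ_st) = Σ W_h² s_h²/n_h, with W_h = N_h/N and N = 1350:
  stratum Region I: (510/1350)²·41.12²/112 = 2.15457
  stratum Region II: (280/1350)²·22.54²/39 = 0.560392
  stratum Region III: (560/1350)²·33.01²/125 = 1.49999
V_st = 4.21496
V_srs = s²/n = 1415.8/276 = 5.12971
Relative efficiency = V_srs / V_st = 5.12971/4.21496 = 1.2170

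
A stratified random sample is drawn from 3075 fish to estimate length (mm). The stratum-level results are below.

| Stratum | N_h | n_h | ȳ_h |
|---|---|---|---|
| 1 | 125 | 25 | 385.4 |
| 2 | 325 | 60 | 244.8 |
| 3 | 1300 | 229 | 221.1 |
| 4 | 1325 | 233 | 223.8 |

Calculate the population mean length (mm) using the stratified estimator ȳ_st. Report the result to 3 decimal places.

ȳ_st ≈ 231.447

N = Σ N_h = 3075. Stratum weights W_h = N_h/N.
ȳ_st = (125·385.4 + 325·244.8 + 1300·221.1 + 1325·223.8) / 3075 = 231.44715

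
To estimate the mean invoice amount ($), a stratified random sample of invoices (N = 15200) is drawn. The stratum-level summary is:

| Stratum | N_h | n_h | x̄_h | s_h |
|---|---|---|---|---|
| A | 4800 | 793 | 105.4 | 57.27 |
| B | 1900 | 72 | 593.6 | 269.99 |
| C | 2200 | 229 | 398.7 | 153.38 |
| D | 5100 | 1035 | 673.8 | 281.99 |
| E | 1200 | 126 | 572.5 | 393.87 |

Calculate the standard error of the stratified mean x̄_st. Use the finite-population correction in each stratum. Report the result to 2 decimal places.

SE(x̄_st) ≈ 5.59

V̂(x̄_st) = Σ W_h² (1 − n_h/N_h) s_h²/n_h, with W_h = N_h/N and N = 15200:
  stratum A: (4800/15200)²·(1 − 793/4800)·57.27²/793 = 0.344314
  stratum B: (1900/15200)²·(1 − 72/1900)·269.99²/72 = 15.2197
  stratum C: (2200/15200)²·(1 − 229/2200)·153.38²/229 = 1.92808
  stratum D: (5100/15200)²·(1 − 1035/5100)·281.99²/1035 = 6.89399
  stratum E: (1200/15200)²·(1 − 126/1200)·393.87²/126 = 6.86805
V̂(x̄_st) = 31.2541
SE(x̄_st) = √31.2541 = 5.59054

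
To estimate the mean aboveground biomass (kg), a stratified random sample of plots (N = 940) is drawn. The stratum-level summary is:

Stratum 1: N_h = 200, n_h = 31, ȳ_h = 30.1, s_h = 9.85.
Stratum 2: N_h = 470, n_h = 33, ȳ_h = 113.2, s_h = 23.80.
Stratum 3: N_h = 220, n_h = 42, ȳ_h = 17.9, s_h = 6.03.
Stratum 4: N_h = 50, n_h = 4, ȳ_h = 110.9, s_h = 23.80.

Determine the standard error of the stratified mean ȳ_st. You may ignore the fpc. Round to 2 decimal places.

V̂(ȳ_st) = Σ W_h² s_h²/n_h, with W_h = N_h/N and N = 940:
  stratum 1: (200/940)²·9.85²/31 = 0.141682
  stratum 2: (470/940)²·23.80²/33 = 4.29121
  stratum 3: (220/940)²·6.03²/42 = 0.0474215
  stratum 4: (50/940)²·23.80²/4 = 0.400662
V̂(ȳ_st) = 4.88098
SE(ȳ_st) = √4.88098 = 2.20929

SE(ȳ_st) ≈ 2.21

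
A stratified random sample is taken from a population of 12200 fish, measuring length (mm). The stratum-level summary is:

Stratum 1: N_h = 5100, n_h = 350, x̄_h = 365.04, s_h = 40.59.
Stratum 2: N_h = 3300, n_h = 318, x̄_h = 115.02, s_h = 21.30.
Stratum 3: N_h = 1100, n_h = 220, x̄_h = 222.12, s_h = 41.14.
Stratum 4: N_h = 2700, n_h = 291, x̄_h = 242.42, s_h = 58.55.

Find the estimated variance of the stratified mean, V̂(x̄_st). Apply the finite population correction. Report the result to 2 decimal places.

V̂(x̄_st) = Σ W_h² (1 − n_h/N_h) s_h²/n_h, with W_h = N_h/N and N = 12200:
  stratum 1: (5100/12200)²·(1 − 350/5100)·40.59²/350 = 0.766151
  stratum 2: (3300/12200)²·(1 − 318/3300)·21.30²/318 = 0.0943266
  stratum 3: (1100/12200)²·(1 − 220/1100)·41.14²/220 = 0.0500336
  stratum 4: (2700/12200)²·(1 − 291/2700)·58.55²/291 = 0.514804
V̂(x̄_st) = 1.42531

V̂(x̄_st) ≈ 1.43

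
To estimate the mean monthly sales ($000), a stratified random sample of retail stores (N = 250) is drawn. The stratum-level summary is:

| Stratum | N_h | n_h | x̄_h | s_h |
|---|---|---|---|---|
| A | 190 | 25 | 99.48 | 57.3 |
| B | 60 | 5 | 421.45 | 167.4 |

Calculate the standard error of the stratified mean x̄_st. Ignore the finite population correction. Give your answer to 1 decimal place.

SE(x̄_st) ≈ 20.0

V̂(x̄_st) = Σ W_h² s_h²/n_h, with W_h = N_h/N and N = 250:
  stratum A: (190/250)²·57.3²/25 = 75.8571
  stratum B: (60/250)²·167.4²/5 = 322.822
V̂(x̄_st) = 398.679
SE(x̄_st) = √398.679 = 19.967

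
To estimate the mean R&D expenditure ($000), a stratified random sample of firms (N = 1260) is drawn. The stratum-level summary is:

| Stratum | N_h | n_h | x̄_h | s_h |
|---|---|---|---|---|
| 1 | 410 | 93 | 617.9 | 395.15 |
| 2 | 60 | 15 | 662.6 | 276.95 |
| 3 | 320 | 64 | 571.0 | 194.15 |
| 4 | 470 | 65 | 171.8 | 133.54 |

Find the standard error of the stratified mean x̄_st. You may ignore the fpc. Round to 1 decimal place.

SE(x̄_st) ≈ 16.3

V̂(x̄_st) = Σ W_h² s_h²/n_h, with W_h = N_h/N and N = 1260:
  stratum 1: (410/1260)²·395.15²/93 = 177.774
  stratum 2: (60/1260)²·276.95²/15 = 11.5951
  stratum 3: (320/1260)²·194.15²/64 = 37.9886
  stratum 4: (470/1260)²·133.54²/65 = 38.1737
V̂(x̄_st) = 265.531
SE(x̄_st) = √265.531 = 16.2951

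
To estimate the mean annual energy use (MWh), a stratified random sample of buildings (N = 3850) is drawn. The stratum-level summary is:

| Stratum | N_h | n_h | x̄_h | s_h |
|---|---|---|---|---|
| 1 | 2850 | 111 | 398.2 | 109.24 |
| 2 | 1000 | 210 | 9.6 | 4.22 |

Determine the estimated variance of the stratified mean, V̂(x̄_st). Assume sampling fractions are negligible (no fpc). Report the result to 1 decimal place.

V̂(x̄_st) = Σ W_h² s_h²/n_h, with W_h = N_h/N and N = 3850:
  stratum 1: (2850/3850)²·109.24²/111 = 58.9127
  stratum 2: (1000/3850)²·4.22²/210 = 0.00572116
V̂(x̄_st) = 58.9184

V̂(x̄_st) ≈ 58.9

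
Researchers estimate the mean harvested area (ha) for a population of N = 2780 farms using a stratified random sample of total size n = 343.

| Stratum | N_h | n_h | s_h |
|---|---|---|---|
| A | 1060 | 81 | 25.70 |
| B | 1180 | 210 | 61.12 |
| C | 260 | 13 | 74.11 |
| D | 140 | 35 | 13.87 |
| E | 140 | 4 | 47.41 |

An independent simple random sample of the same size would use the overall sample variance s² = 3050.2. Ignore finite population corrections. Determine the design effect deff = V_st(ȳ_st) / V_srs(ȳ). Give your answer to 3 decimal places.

V̂(ȳ_st) = Σ W_h² s_h²/n_h, with W_h = N_h/N and N = 2780:
  stratum A: (1060/2780)²·25.70²/81 = 1.1855
  stratum B: (1180/2780)²·61.12²/210 = 3.20495
  stratum C: (260/2780)²·74.11²/13 = 3.69545
  stratum D: (140/2780)²·13.87²/35 = 0.0139396
  stratum E: (140/2780)²·47.41²/4 = 1.4251
V_st = 9.52495
V_srs = s²/n = 3050.2/343 = 8.89271
deff = V_st / V_srs = 9.52495/8.89271 = 1.0711

deff ≈ 1.071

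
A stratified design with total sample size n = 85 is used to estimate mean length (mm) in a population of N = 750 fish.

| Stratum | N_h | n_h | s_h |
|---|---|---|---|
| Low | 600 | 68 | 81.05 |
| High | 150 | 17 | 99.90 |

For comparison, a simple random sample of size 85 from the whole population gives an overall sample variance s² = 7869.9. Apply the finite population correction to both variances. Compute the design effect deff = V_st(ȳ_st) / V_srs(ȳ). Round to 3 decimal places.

V̂(ȳ_st) = Σ W_h² (1 − n_h/N_h) s_h²/n_h, with W_h = N_h/N and N = 750:
  stratum Low: (600/750)²·(1 − 68/600)·81.05²/68 = 54.8198
  stratum High: (150/750)²·(1 − 17/150)·99.90²/17 = 20.821
V_st = 75.6408
V_srs = (1 − 85/750)·7869.9/85 = 82.0939
deff = V_st / V_srs = 75.6408/82.0939 = 0.9214

deff ≈ 0.921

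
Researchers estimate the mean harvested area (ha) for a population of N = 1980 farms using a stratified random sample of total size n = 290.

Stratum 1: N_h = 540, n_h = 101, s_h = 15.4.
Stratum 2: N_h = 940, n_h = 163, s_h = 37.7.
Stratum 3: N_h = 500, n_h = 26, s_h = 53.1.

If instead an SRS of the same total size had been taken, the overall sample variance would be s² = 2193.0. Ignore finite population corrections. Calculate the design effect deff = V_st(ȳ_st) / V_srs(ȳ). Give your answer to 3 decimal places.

V̂(ȳ_st) = Σ W_h² s_h²/n_h, with W_h = N_h/N and N = 1980:
  stratum 1: (540/1980)²·15.4²/101 = 0.174653
  stratum 2: (940/1980)²·37.7²/163 = 1.96526
  stratum 3: (500/1980)²·53.1²/26 = 6.91553
V_st = 9.05544
V_srs = s²/n = 2193.0/290 = 7.56207
deff = V_st / V_srs = 9.05544/7.56207 = 1.1975

deff ≈ 1.197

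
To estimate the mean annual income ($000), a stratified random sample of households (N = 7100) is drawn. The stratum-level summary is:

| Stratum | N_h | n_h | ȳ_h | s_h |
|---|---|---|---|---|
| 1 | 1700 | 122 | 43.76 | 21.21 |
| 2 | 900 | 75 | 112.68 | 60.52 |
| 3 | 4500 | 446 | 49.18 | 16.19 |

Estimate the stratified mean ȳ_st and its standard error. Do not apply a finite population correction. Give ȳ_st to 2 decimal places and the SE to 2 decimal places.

ȳ_st = Σ W_h ȳ_h = (1700·43.76 + 900·112.68 + 4500·49.18)/7100 = 55.93155
V̂(ȳ_st) = Σ W_h² s_h²/n_h, with W_h = N_h/N and N = 7100:
  stratum 1: (1700/7100)²·21.21²/122 = 0.211399
  stratum 2: (900/7100)²·60.52²/75 = 0.784702
  stratum 3: (4500/7100)²·16.19²/446 = 0.236084
V̂(ȳ_st) = 1.23219
SE(ȳ_st) = √1.23219 = 1.11004

ȳ_st ≈ 55.93, SE ≈ 1.11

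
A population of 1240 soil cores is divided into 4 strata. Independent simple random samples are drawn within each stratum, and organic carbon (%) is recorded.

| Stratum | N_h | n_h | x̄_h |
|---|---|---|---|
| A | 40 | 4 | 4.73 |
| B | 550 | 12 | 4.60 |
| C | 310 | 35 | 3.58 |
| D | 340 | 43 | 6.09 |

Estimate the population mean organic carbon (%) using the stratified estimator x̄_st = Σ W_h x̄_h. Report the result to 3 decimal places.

N = Σ N_h = 1240. Stratum weights W_h = N_h/N.
x̄_st = (40·4.73 + 550·4.60 + 310·3.58 + 340·6.09) / 1240 = 4.75774

x̄_st ≈ 4.758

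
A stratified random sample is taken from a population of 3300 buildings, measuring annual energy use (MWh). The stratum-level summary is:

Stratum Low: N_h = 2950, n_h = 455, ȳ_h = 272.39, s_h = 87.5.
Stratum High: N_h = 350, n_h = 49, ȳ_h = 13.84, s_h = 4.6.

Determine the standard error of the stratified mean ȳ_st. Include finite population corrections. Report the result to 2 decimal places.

V̂(ȳ_st) = Σ W_h² (1 − n_h/N_h) s_h²/n_h, with W_h = N_h/N and N = 3300:
  stratum Low: (2950/3300)²·(1 − 455/2950)·87.5²/455 = 11.3729
  stratum High: (350/3300)²·(1 − 49/350)·4.6²/49 = 0.00417759
V̂(ȳ_st) = 11.377
SE(ȳ_st) = √11.377 = 3.37299

SE(ȳ_st) ≈ 3.37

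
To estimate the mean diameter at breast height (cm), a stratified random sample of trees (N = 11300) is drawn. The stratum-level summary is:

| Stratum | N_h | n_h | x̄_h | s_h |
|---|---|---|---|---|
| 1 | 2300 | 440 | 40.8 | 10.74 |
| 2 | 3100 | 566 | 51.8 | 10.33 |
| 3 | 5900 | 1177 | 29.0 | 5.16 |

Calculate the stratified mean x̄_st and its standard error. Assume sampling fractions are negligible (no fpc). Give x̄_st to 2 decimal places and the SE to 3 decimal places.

x̄_st ≈ 37.66, SE ≈ 0.177

x̄_st = Σ W_h x̄_h = (2300·40.8 + 3100·51.8 + 5900·29.0)/11300 = 37.65664
V̂(x̄_st) = Σ W_h² s_h²/n_h, with W_h = N_h/N and N = 11300:
  stratum 1: (2300/11300)²·10.74²/440 = 0.0108606
  stratum 2: (3100/11300)²·10.33²/566 = 0.014189
  stratum 3: (5900/11300)²·5.16²/1177 = 0.00616695
V̂(x̄_st) = 0.0312165
SE(x̄_st) = √0.0312165 = 0.176682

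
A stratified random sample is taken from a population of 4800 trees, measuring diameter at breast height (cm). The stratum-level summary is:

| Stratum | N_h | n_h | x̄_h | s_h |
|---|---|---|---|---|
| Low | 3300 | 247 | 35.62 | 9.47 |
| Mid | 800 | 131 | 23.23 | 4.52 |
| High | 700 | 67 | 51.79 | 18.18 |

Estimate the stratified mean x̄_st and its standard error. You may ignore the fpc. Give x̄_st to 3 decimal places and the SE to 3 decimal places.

x̄_st ≈ 35.913, SE ≈ 0.530

x̄_st = Σ W_h x̄_h = (3300·35.62 + 800·23.23 + 700·51.79)/4800 = 35.91313
V̂(x̄_st) = Σ W_h² s_h²/n_h, with W_h = N_h/N and N = 4800:
  stratum Low: (3300/4800)²·9.47²/247 = 0.171612
  stratum Mid: (800/4800)²·4.52²/131 = 0.00433215
  stratum High: (700/4800)²·18.18²/67 = 0.104912
V̂(x̄_st) = 0.280857
SE(x̄_st) = √0.280857 = 0.529959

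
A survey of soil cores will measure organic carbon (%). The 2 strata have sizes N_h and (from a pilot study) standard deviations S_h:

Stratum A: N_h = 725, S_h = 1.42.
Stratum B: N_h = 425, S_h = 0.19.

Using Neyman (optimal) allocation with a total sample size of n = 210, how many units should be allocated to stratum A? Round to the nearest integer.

195

Neyman allocation: n_h = n · N_h S_h / Σ N_i S_i, with n = 210.
  stratum A: N_h·S_h = 725·1.42 = 1029.50
  stratum B: N_h·S_h = 425·0.19 = 80.75
Σ N_h S_h = 1110.25
n for stratum A = 210·1029.50/1110.25 = 194.726 → 195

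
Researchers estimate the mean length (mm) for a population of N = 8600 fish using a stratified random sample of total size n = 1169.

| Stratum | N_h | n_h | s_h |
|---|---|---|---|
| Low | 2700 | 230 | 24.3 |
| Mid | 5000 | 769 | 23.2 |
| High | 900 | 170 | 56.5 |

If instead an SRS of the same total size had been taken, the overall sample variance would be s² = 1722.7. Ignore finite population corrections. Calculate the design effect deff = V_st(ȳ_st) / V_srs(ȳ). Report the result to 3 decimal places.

V̂(ȳ_st) = Σ W_h² s_h²/n_h, with W_h = N_h/N and N = 8600:
  stratum Low: (2700/8600)²·24.3²/230 = 0.253055
  stratum Mid: (5000/8600)²·23.2²/769 = 0.236588
  stratum High: (900/8600)²·56.5²/170 = 0.205653
V_st = 0.695297
V_srs = s²/n = 1722.7/1169 = 1.47365
deff = V_st / V_srs = 0.695297/1.47365 = 0.4718

deff ≈ 0.472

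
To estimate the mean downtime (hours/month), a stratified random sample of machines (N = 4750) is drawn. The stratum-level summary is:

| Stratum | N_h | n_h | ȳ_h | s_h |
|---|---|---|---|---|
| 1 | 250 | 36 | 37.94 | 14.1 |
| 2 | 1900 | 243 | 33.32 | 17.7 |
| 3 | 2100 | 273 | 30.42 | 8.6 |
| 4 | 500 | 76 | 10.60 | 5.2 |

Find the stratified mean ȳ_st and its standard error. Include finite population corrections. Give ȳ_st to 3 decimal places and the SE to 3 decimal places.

ȳ_st ≈ 29.889, SE ≈ 0.492

ȳ_st = Σ W_h ȳ_h = (250·37.94 + 1900·33.32 + 2100·30.42 + 500·10.60)/4750 = 29.88947
V̂(ȳ_st) = Σ W_h² (1 − n_h/N_h) s_h²/n_h, with W_h = N_h/N and N = 4750:
  stratum 1: (250/4750)²·(1 − 36/250)·14.1²/36 = 0.0130949
  stratum 2: (1900/4750)²·(1 − 243/1900)·17.7²/243 = 0.179899
  stratum 3: (2100/4750)²·(1 − 273/2100)·8.6²/273 = 0.0460686
  stratum 4: (500/4750)²·(1 − 76/500)·5.2²/76 = 0.00334304
V̂(ȳ_st) = 0.242406
SE(ȳ_st) = √0.242406 = 0.492347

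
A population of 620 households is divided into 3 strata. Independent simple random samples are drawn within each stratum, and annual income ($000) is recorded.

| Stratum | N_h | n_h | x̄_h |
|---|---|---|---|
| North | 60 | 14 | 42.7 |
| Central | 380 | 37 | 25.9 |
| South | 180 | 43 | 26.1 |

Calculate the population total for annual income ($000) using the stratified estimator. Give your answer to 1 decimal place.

τ̂_st ≈ 17102.0

τ̂_st = Σ N_h x̄_h = 60·42.7 + 380·25.9 + 180·26.1 = 17102.0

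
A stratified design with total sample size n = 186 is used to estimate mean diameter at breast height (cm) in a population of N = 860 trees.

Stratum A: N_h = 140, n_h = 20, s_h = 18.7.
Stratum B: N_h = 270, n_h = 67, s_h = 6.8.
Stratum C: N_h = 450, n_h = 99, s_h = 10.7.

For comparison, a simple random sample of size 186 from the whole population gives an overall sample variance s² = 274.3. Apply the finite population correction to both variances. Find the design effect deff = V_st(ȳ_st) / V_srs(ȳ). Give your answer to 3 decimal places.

V̂(ȳ_st) = Σ W_h² (1 − n_h/N_h) s_h²/n_h, with W_h = N_h/N and N = 860:
  stratum A: (140/860)²·(1 − 20/140)·18.7²/20 = 0.39716
  stratum B: (270/860)²·(1 − 67/270)·6.8²/67 = 0.0511453
  stratum C: (450/860)²·(1 − 99/450)·10.7²/99 = 0.246976
V_st = 0.695282
V_srs = (1 − 186/860)·274.3/186 = 1.15578
deff = V_st / V_srs = 0.695282/1.15578 = 0.6016

deff ≈ 0.602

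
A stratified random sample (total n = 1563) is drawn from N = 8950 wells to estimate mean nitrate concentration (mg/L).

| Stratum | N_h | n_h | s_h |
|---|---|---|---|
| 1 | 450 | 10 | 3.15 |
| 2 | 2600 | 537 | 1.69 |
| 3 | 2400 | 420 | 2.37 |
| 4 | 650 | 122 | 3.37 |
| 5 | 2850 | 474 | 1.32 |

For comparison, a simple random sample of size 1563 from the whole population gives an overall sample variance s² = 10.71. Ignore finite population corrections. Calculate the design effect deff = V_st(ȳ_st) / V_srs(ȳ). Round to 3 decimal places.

V̂(ȳ_st) = Σ W_h² s_h²/n_h, with W_h = N_h/N and N = 8950:
  stratum 1: (450/8950)²·3.15²/10 = 0.00250842
  stratum 2: (2600/8950)²·1.69²/537 = 0.000448848
  stratum 3: (2400/8950)²·2.37²/420 = 0.000961665
  stratum 4: (650/8950)²·3.37²/122 = 0.000490999
  stratum 5: (2850/8950)²·1.32²/474 = 0.000372746
V_st = 0.00478268
V_srs = s²/n = 10.71/1563 = 0.00685221
deff = V_st / V_srs = 0.00478268/0.00685221 = 0.6980

deff ≈ 0.698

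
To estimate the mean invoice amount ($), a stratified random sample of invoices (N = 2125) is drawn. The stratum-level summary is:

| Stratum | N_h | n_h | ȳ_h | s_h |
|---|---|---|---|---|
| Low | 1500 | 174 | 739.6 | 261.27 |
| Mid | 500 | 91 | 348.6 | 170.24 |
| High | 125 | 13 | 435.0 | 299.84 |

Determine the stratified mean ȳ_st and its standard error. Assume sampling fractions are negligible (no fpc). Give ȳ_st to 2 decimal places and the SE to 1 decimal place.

ȳ_st = Σ W_h ȳ_h = (1500·739.6 + 500·348.6 + 125·435.0)/2125 = 629.68235
V̂(ȳ_st) = Σ W_h² s_h²/n_h, with W_h = N_h/N and N = 2125:
  stratum Low: (1500/2125)²·261.27²/174 = 195.476
  stratum Mid: (500/2125)²·170.24²/91 = 17.6321
  stratum High: (125/2125)²·299.84²/13 = 23.9297
V̂(ȳ_st) = 237.038
SE(ȳ_st) = √237.038 = 15.396

ȳ_st ≈ 629.68, SE ≈ 15.4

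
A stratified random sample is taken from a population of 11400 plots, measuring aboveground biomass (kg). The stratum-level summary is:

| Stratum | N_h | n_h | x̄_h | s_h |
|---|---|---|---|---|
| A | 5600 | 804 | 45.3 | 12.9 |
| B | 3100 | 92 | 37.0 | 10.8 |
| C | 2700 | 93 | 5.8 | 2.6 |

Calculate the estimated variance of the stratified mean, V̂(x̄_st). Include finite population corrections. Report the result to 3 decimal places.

V̂(x̄_st) = Σ W_h² (1 − n_h/N_h) s_h²/n_h, with W_h = N_h/N and N = 11400:
  stratum A: (5600/11400)²·(1 − 804/5600)·12.9²/804 = 0.0427741
  stratum B: (3100/11400)²·(1 − 92/3100)·10.8²/92 = 0.0909682
  stratum C: (2700/11400)²·(1 − 93/2700)·2.6²/93 = 0.00393694
V̂(x̄_st) = 0.137679

V̂(x̄_st) ≈ 0.138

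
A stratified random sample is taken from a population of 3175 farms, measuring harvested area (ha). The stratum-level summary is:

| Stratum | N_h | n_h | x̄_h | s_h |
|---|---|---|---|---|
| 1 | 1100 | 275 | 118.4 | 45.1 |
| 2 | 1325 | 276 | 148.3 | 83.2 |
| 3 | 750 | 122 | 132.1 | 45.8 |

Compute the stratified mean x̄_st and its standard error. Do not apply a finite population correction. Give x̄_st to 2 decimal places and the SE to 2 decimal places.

x̄_st = Σ W_h x̄_h = (1100·118.4 + 1325·148.3 + 750·132.1)/3175 = 134.11417
V̂(x̄_st) = Σ W_h² s_h²/n_h, with W_h = N_h/N and N = 3175:
  stratum 1: (1100/3175)²·45.1²/275 = 0.887806
  stratum 2: (1325/3175)²·83.2²/276 = 4.36799
  stratum 3: (750/3175)²·45.8²/122 = 0.959414
V̂(x̄_st) = 6.21521
SE(x̄_st) = √6.21521 = 2.49303

x̄_st ≈ 134.11, SE ≈ 2.49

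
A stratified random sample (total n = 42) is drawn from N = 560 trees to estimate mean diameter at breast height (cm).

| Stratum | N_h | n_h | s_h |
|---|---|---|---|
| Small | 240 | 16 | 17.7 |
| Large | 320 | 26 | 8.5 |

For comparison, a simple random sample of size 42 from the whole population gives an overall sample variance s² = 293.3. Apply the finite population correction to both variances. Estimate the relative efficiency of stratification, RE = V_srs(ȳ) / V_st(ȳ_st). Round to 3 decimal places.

RE ≈ 1.542

V̂(ȳ_st) = Σ W_h² (1 − n_h/N_h) s_h²/n_h, with W_h = N_h/N and N = 560:
  stratum Small: (240/560)²·(1 − 16/240)·17.7²/16 = 3.35668
  stratum Large: (320/560)²·(1 − 26/320)·8.5²/26 = 0.833654
V_st = 4.19033
V_srs = (1 − 42/560)·293.3/42 = 6.45958
Relative efficiency = V_srs / V_st = 6.45958/4.19033 = 1.5415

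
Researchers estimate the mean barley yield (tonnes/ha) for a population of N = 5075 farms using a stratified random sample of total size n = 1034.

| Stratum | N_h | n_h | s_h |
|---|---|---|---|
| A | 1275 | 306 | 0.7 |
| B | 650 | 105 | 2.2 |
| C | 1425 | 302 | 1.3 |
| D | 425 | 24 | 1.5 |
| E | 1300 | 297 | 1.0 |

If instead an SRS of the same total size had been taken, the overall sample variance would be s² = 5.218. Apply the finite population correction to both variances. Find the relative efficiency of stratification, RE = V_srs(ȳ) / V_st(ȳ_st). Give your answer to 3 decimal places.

V̂(ȳ_st) = Σ W_h² (1 − n_h/N_h) s_h²/n_h, with W_h = N_h/N and N = 5075:
  stratum A: (1275/5075)²·(1 − 306/1275)·0.7²/306 = 7.68133e-05
  stratum B: (650/5075)²·(1 − 105/650)·2.2²/105 = 0.000634007
  stratum C: (1425/5075)²·(1 − 302/1425)·1.3²/302 = 0.000347698
  stratum D: (425/5075)²·(1 − 24/425)·1.5²/24 = 0.000620344
  stratum E: (1300/5075)²·(1 − 297/1300)·1.0²/297 = 0.000170457
V_st = 0.00184932
V_srs = (1 − 1034/5075)·5.218/1034 = 0.00401824
Relative efficiency = V_srs / V_st = 0.00401824/0.00184932 = 2.1728

RE ≈ 2.173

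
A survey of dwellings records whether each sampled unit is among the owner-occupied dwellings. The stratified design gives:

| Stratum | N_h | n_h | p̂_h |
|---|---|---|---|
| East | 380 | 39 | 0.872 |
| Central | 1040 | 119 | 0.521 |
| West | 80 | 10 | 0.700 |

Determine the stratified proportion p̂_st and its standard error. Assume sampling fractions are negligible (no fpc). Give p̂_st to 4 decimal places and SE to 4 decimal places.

N = 1500; stratum weights W_h = N_h/N.
p̂_st = Σ W_h p̂_h = (380·0.872 + 1040·0.521 + 80·0.700)/1500 = 0.61947
V̂(p̂_st) = Σ W_h² p̂_h(1−p̂_h)/(n_h−1):
  stratum East: (380/1500)²·0.872·0.128/38 = 0.000188507
  stratum Central: (1040/1500)²·0.521·0.479/118 = 0.00101666
  stratum West: (80/1500)²·0.700·0.300/9 = 6.63704e-05
V̂(p̂_st) = 0.00127154; SE = √V̂ = 0.0356586

p̂_st ≈ 0.6195, SE ≈ 0.0357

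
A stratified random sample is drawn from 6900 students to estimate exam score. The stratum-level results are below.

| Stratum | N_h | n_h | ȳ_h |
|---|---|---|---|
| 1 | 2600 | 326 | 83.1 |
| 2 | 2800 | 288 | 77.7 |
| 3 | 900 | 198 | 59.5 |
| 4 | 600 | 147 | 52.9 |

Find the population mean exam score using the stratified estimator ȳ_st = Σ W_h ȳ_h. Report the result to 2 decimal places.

ȳ_st ≈ 75.20

N = Σ N_h = 6900. Stratum weights W_h = N_h/N.
ȳ_st = (2600·83.1 + 2800·77.7 + 900·59.5 + 600·52.9) / 6900 = 75.2043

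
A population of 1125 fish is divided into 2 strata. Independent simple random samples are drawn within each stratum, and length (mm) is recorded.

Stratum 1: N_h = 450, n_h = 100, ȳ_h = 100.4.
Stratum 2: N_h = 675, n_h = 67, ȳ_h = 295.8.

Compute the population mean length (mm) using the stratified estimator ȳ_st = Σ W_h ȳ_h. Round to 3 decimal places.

N = Σ N_h = 1125. Stratum weights W_h = N_h/N.
ȳ_st = (450·100.4 + 675·295.8) / 1125 = 217.64000

ȳ_st ≈ 217.640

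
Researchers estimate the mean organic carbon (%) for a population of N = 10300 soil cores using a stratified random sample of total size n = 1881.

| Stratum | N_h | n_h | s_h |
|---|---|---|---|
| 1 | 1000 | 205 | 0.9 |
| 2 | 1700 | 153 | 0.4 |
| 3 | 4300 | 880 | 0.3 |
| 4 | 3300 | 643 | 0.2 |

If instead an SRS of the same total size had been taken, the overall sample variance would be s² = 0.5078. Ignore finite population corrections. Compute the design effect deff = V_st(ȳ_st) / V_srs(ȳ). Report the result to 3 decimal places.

V̂(ȳ_st) = Σ W_h² s_h²/n_h, with W_h = N_h/N and N = 10300:
  stratum 1: (1000/10300)²·0.9²/205 = 3.7244e-05
  stratum 2: (1700/10300)²·0.4²/153 = 2.84873e-05
  stratum 3: (4300/10300)²·0.3²/880 = 1.78247e-05
  stratum 4: (3300/10300)²·0.2²/643 = 6.38561e-06
V_st = 8.99417e-05
V_srs = s²/n = 0.5078/1881 = 0.000269963
deff = V_st / V_srs = 8.99417e-05/0.000269963 = 0.3332

deff ≈ 0.333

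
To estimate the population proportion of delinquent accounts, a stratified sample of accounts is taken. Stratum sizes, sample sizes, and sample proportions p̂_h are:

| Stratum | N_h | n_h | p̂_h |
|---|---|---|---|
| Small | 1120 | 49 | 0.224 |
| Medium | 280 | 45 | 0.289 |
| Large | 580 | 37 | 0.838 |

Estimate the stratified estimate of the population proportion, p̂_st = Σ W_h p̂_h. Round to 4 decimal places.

N = 1980; stratum weights W_h = N_h/N.
p̂_st = Σ W_h p̂_h = (1120·0.224 + 280·0.289 + 580·0.838)/1980 = 0.41305

p̂_st ≈ 0.4131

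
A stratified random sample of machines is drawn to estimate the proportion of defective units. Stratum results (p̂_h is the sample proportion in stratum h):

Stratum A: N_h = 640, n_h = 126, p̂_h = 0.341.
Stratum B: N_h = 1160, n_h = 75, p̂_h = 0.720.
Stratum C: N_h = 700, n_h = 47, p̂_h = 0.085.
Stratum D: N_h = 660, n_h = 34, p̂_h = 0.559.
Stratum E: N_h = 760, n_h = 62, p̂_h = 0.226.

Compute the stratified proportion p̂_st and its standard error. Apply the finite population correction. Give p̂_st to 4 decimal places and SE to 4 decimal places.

N = 3920; stratum weights W_h = N_h/N.
p̂_st = Σ W_h p̂_h = (640·0.341 + 1160·0.720 + 700·0.085 + 660·0.559 + 760·0.226)/3920 = 0.42185
V̂(p̂_st) = Σ W_h² (1 − n_h/N_h) p̂_h(1−p̂_h)/(n_h−1):
  stratum A: (640/3920)²·(1 − 126/640)·0.341·0.659/125 = 3.84858e-05
  stratum B: (1160/3920)²·(1 − 75/1160)·0.720·0.280/74 = 0.000223138
  stratum C: (700/3920)²·(1 − 47/700)·0.085·0.915/46 = 5.02946e-05
  stratum D: (660/3920)²·(1 − 34/660)·0.559·0.441/33 = 0.000200855
  stratum E: (760/3920)²·(1 − 62/760)·0.226·0.774/61 = 9.89957e-05
V̂(p̂_st) = 0.00061177; SE = √V̂ = 0.024734

p̂_st ≈ 0.4218, SE ≈ 0.0247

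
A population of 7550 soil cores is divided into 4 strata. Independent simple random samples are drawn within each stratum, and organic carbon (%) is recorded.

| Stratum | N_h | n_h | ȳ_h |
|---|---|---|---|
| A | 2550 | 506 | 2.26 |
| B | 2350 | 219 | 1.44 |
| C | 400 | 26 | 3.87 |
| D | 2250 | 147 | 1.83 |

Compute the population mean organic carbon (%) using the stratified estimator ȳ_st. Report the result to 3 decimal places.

N = Σ N_h = 7550. Stratum weights W_h = N_h/N.
ȳ_st = (2550·2.26 + 2350·1.44 + 400·3.87 + 2250·1.83) / 7550 = 1.96192

ȳ_st ≈ 1.962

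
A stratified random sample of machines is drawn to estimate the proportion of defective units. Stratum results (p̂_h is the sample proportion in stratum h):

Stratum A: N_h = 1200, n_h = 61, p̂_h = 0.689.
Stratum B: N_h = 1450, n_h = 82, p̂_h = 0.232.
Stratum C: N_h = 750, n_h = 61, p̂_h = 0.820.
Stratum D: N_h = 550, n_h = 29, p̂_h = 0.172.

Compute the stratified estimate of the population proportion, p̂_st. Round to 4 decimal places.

N = 3950; stratum weights W_h = N_h/N.
p̂_st = Σ W_h p̂_h = (1200·0.689 + 1450·0.232 + 750·0.820 + 550·0.172)/3950 = 0.47413

p̂_st ≈ 0.4741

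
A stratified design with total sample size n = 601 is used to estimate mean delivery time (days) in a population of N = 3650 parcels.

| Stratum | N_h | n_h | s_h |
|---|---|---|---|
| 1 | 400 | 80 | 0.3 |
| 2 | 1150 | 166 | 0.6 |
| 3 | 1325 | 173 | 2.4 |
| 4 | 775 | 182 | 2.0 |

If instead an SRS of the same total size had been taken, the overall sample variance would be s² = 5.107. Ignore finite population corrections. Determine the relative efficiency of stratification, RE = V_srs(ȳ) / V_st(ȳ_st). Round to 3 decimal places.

RE ≈ 1.515

V̂(ȳ_st) = Σ W_h² s_h²/n_h, with W_h = N_h/N and N = 3650:
  stratum 1: (400/3650)²·0.3²/80 = 1.3511e-05
  stratum 2: (1150/3650)²·0.6²/166 = 0.00021528
  stratum 3: (1325/3650)²·2.4²/173 = 0.00438755
  stratum 4: (775/3650)²·2.0²/182 = 0.000990846
V_st = 0.00560719
V_srs = s²/n = 5.107/601 = 0.0084975
Relative efficiency = V_srs / V_st = 0.0084975/0.00560719 = 1.5155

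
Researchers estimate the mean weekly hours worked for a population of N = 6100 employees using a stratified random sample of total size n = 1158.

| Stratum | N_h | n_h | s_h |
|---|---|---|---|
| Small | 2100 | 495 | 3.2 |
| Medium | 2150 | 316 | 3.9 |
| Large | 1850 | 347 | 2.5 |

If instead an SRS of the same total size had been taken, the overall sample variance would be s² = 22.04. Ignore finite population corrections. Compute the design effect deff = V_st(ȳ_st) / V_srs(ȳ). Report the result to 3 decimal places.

V̂(ȳ_st) = Σ W_h² s_h²/n_h, with W_h = N_h/N and N = 6100:
  stratum Small: (2100/6100)²·3.2²/495 = 0.00245174
  stratum Medium: (2150/6100)²·3.9²/316 = 0.00597942
  stratum Large: (1850/6100)²·2.5²/347 = 0.00165666
V_st = 0.0100878
V_srs = s²/n = 22.04/1158 = 0.0190328
deff = V_st / V_srs = 0.0100878/0.0190328 = 0.5300

deff ≈ 0.530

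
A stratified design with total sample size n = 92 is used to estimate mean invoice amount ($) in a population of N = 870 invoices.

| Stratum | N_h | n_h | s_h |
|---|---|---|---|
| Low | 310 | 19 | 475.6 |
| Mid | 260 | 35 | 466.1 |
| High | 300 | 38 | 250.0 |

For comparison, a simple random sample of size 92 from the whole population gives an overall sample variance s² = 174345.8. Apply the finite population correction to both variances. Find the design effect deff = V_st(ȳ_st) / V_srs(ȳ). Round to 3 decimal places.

V̂(ȳ_st) = Σ W_h² (1 − n_h/N_h) s_h²/n_h, with W_h = N_h/N and N = 870:
  stratum Low: (310/870)²·(1 − 19/310)·475.6²/19 = 1418.88
  stratum Mid: (260/870)²·(1 − 35/260)·466.1²/35 = 479.742
  stratum High: (300/870)²·(1 − 38/300)·250.0²/38 = 170.797
V_st = 2069.42
V_srs = (1 − 92/870)·174345.8/92 = 1694.67
deff = V_st / V_srs = 2069.42/1694.67 = 1.2211

deff ≈ 1.221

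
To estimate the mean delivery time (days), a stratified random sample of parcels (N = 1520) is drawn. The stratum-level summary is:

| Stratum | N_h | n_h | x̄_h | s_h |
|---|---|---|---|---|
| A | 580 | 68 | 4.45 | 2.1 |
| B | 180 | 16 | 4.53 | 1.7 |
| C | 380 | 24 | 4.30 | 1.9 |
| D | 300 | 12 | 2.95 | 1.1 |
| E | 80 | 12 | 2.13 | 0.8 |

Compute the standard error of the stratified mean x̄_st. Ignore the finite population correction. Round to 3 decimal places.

V̂(x̄_st) = Σ W_h² s_h²/n_h, with W_h = N_h/N and N = 1520:
  stratum A: (580/1520)²·2.1²/68 = 0.00944275
  stratum B: (180/1520)²·1.7²/16 = 0.002533
  stratum C: (380/1520)²·1.9²/24 = 0.00940104
  stratum D: (300/1520)²·1.1²/12 = 0.00392789
  stratum E: (80/1520)²·0.8²/12 = 0.000147738
V̂(x̄_st) = 0.0254524
SE(x̄_st) = √0.0254524 = 0.159538

SE(x̄_st) ≈ 0.160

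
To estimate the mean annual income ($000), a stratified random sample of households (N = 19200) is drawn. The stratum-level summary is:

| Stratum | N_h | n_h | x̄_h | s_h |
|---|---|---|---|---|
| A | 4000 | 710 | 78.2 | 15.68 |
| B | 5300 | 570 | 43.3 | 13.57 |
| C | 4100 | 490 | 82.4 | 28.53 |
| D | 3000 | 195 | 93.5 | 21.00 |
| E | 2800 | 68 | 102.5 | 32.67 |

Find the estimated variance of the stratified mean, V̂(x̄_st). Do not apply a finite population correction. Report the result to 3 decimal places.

V̂(x̄_st) ≈ 0.504

V̂(x̄_st) = Σ W_h² s_h²/n_h, with W_h = N_h/N and N = 19200:
  stratum A: (4000/19200)²·15.68²/710 = 0.0150297
  stratum B: (5300/19200)²·13.57²/570 = 0.0246169
  stratum C: (4100/19200)²·28.53²/490 = 0.0757483
  stratum D: (3000/19200)²·21.00²/195 = 0.0552133
  stratum E: (2800/19200)²·32.67²/68 = 0.333813
V̂(x̄_st) = 0.504421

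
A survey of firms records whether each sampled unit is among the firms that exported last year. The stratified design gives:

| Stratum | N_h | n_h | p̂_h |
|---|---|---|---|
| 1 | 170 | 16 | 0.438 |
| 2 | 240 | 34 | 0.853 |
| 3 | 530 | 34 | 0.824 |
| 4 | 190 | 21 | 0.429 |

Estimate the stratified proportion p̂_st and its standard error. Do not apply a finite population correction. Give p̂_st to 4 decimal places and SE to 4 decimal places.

N = 1130; stratum weights W_h = N_h/N.
p̂_st = Σ W_h p̂_h = (170·0.438 + 240·0.853 + 530·0.824 + 190·0.429)/1130 = 0.70567
V̂(p̂_st) = Σ W_h² p̂_h(1−p̂_h)/(n_h−1):
  stratum 1: (170/1130)²·0.438·0.562/15 = 0.000371416
  stratum 2: (240/1130)²·0.853·0.147/33 = 0.000171403
  stratum 3: (530/1130)²·0.824·0.176/33 = 0.000966765
  stratum 4: (190/1130)²·0.429·0.571/20 = 0.000346269
V̂(p̂_st) = 0.00185585; SE = √V̂ = 0.0430796

p̂_st ≈ 0.7057, SE ≈ 0.0431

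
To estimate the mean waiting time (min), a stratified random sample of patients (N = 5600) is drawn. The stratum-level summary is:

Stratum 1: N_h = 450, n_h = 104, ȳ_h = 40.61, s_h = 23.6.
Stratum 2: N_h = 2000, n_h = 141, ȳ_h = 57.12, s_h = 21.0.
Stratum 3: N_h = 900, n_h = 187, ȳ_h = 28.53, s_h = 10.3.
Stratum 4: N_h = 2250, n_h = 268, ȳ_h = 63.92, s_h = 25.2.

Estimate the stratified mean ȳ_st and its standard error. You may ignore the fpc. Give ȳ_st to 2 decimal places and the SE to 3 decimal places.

ȳ_st ≈ 53.93, SE ≈ 0.911

ȳ_st = Σ W_h ȳ_h = (450·40.61 + 2000·57.12 + 900·28.53 + 2250·63.92)/5600 = 53.93062
V̂(ȳ_st) = Σ W_h² s_h²/n_h, with W_h = N_h/N and N = 5600:
  stratum 1: (450/5600)²·23.6²/104 = 0.0345812
  stratum 2: (2000/5600)²·21.0²/141 = 0.398936
  stratum 3: (900/5600)²·10.3²/187 = 0.0146535
  stratum 4: (2250/5600)²·25.2²/268 = 0.382521
V̂(ȳ_st) = 0.830692
SE(ȳ_st) = √0.830692 = 0.911423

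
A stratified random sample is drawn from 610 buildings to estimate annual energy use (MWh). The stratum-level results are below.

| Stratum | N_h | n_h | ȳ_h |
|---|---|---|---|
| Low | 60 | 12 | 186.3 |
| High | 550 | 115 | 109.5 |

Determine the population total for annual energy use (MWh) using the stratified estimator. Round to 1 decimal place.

τ̂_st ≈ 71403.0

τ̂_st = Σ N_h ȳ_h = 60·186.3 + 550·109.5 = 71403.0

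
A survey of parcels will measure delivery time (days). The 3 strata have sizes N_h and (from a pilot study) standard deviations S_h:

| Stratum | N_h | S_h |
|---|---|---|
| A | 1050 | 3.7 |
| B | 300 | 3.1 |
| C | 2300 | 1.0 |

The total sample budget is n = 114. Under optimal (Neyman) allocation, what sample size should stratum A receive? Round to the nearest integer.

62

Neyman allocation: n_h = n · N_h S_h / Σ N_i S_i, with n = 114.
  stratum A: N_h·S_h = 1050·3.7 = 3885.00
  stratum B: N_h·S_h = 300·3.1 = 930.00
  stratum C: N_h·S_h = 2300·1.0 = 2300.00
Σ N_h S_h = 7115.00
n for stratum A = 114·3885.00/7115.00 = 62.247 → 62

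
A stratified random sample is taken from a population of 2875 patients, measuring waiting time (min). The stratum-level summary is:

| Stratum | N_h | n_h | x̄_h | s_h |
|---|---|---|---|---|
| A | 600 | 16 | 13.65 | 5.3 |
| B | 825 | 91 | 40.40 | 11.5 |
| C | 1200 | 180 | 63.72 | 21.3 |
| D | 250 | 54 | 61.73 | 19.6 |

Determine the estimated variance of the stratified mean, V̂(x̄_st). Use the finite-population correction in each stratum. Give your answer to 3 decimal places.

V̂(x̄_st) = Σ W_h² (1 − n_h/N_h) s_h²/n_h, with W_h = N_h/N and N = 2875:
  stratum A: (600/2875)²·(1 − 16/600)·5.3²/16 = 0.0744252
  stratum B: (825/2875)²·(1 − 91/825)·11.5²/91 = 0.10647
  stratum C: (1200/2875)²·(1 − 180/1200)·21.3²/180 = 0.373244
  stratum D: (250/2875)²·(1 − 54/250)·19.6²/54 = 0.0421734
V̂(x̄_st) = 0.596313

V̂(x̄_st) ≈ 0.596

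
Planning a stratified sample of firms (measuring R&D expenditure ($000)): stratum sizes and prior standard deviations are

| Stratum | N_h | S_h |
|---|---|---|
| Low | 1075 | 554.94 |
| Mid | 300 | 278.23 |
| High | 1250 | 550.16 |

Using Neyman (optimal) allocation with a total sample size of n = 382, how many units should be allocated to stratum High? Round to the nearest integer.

Neyman allocation: n_h = n · N_h S_h / Σ N_i S_i, with n = 382.
  stratum Low: N_h·S_h = 1075·554.94 = 596560.50
  stratum Mid: N_h·S_h = 300·278.23 = 83469.00
  stratum High: N_h·S_h = 1250·550.16 = 687700.00
Σ N_h S_h = 1367729.50
n for stratum High = 382·687700.00/1367729.50 = 192.071 → 192

192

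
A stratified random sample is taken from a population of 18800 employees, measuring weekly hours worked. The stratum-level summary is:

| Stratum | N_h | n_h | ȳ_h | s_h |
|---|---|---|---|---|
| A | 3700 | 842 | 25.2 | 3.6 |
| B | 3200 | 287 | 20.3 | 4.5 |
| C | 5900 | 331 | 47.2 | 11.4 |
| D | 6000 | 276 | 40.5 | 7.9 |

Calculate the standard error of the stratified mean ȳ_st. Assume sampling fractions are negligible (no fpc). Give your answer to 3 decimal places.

SE(ȳ_st) ≈ 0.254

V̂(ȳ_st) = Σ W_h² s_h²/n_h, with W_h = N_h/N and N = 18800:
  stratum A: (3700/18800)²·3.6²/842 = 0.000596184
  stratum B: (3200/18800)²·4.5²/287 = 0.00204422
  stratum C: (5900/18800)²·11.4²/331 = 0.0386696
  stratum D: (6000/18800)²·7.9²/276 = 0.023032
V̂(ȳ_st) = 0.064342
SE(ȳ_st) = √0.064342 = 0.253657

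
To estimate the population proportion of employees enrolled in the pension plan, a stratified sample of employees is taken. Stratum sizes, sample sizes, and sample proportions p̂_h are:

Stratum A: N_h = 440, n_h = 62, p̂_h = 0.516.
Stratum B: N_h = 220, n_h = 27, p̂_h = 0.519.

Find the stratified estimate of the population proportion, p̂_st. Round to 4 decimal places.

p̂_st ≈ 0.5170

N = 660; stratum weights W_h = N_h/N.
p̂_st = Σ W_h p̂_h = (440·0.516 + 220·0.519)/660 = 0.51700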